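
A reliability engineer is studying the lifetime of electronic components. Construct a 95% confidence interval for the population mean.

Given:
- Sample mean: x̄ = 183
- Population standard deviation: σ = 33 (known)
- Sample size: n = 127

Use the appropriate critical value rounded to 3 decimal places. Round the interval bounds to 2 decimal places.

The population standard deviation σ is known, so use a z-interval (standard normal critical value).

For 95% confidence, z* = 1.96 (from standard normal table)

Standard error: SE = σ/√n = 33/√127 = 2.928276

Margin of error: E = z* × SE = 1.96 × 2.928276 = 5.7394

Z-interval: x̄ ± E = 183 ± 5.7394 = (177.2606, 188.7394)

Rounded to 2 decimal places:

(177.26, 188.74)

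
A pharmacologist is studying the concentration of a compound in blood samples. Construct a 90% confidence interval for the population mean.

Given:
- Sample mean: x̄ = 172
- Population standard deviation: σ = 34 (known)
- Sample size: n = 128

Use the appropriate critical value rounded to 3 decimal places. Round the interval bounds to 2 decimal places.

The population standard deviation σ is known, so use a z-interval (standard normal critical value).

For 90% confidence, z* = 1.645 (from standard normal table)

Standard error: SE = σ/√n = 34/√128 = 3.005204

Margin of error: E = z* × SE = 1.645 × 3.005204 = 4.9436

Z-interval: x̄ ± E = 172 ± 4.9436 = (167.0564, 176.9436)

Rounded to 2 decimal places:

(167.06, 176.94)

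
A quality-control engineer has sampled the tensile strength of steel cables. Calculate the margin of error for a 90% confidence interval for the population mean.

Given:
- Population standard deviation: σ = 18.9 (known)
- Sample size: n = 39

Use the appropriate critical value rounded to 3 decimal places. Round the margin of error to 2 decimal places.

The population standard deviation σ is known, so use the z-interval margin of error formula.

For 90% confidence, z* = 1.645 (from standard normal table)

Margin of error formula for z-interval: E = z* × σ/√n

E = 1.645 × 18.9/√39
  = 1.645 × 3.026422
  = 4.9785

Rounded to 2 decimal places:

4.98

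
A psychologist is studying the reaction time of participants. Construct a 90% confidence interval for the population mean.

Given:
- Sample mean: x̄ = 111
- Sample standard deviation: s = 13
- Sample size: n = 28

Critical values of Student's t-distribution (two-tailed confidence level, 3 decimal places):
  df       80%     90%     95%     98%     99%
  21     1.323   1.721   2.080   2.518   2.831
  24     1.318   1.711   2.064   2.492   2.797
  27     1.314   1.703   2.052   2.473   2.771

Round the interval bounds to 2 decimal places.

The population standard deviation σ is unknown (only the sample standard deviation s is given), so use a t-interval with df = n - 1 = 28 - 1 = 27.

For 90% confidence with df = 27, t* = 1.703 (from t-table)

Standard error: SE = s/√n = 13/√28 = 2.456769

Margin of error: E = t* × SE = 1.703 × 2.456769 = 4.1839

T-interval: x̄ ± E = 111 ± 4.1839 = (106.8161, 115.1839)

Rounded to 2 decimal places:

(106.82, 115.18)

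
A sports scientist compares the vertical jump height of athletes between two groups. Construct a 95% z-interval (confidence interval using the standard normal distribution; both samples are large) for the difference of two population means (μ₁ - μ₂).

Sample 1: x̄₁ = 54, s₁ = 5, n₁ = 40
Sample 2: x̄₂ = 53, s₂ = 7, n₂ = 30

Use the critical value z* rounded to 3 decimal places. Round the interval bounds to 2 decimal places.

Both samples are large (n₁ = 40 ≥ 30, n₂ = 30 ≥ 30), so a z-interval for the difference of means applies.

Point estimate: x̄₁ - x̄₂ = 54 - 53 = 1

Standard error: SE = √(s₁²/n₁ + s₂²/n₂)
= √(5²/40 + 7²/30)
= √(0.625000 + 1.633333)
= 1.502775

For 95% confidence, z* = 1.96 (from standard normal table)
Margin of error: E = z* × SE = 1.96 × 1.502775 = 2.9454

Z-interval: (x̄₁ - x̄₂) ± E = 1 ± 2.9454 = (-1.9454, 3.9454)

Rounded to 2 decimal places:

(-1.95, 3.95)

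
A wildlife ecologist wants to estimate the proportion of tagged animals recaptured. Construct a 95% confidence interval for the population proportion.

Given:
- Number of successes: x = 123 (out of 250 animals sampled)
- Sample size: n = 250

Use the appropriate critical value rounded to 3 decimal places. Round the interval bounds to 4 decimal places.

Sample proportion: p̂ = 123/250 = 0.492000

Check conditions for normal approximation:
  np̂ = 123 ≥ 10 ✓
  n(1-p̂) = 127 ≥ 10 ✓

The sample is large enough, so use a z-interval (normal approximation) for the proportion.

For 95% confidence, z* = 1.96 (from standard normal table)

Standard error: SE = √(p̂(1-p̂)/n) = √(0.492000×0.508000/250) = 0.03161873

Margin of error: E = z* × SE = 1.96 × 0.03161873 = 0.061973

Z-interval: p̂ ± E = 0.492000 ± 0.061973 = (0.430027, 0.553973)

Rounded to 4 decimal places:

(0.4300, 0.5540)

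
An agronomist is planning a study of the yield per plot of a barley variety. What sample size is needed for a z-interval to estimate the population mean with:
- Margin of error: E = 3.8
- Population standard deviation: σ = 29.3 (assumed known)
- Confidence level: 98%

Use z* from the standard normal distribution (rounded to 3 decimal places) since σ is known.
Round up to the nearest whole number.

Using z* since population σ is known (z-interval formula).

For 98% confidence, z* = 2.326 (from standard normal table)

Sample size formula for z-interval: n = (z*σ/E)²

n = (2.326 × 29.3 / 3.8)²
  = (17.934684)²
  = 321.6529

Round up to the nearest whole number: n = 322

322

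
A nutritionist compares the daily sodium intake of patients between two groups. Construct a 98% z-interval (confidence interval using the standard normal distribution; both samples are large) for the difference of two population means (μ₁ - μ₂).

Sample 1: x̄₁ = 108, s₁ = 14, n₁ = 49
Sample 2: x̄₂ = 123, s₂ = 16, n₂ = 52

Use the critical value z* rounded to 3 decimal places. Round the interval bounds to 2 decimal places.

Both samples are large (n₁ = 49 ≥ 30, n₂ = 52 ≥ 30), so a z-interval for the difference of means applies.

Point estimate: x̄₁ - x̄₂ = 108 - 123 = -15

Standard error: SE = √(s₁²/n₁ + s₂²/n₂)
= √(14²/49 + 16²/52)
= √(4.000000 + 4.923077)
= 2.987152

For 98% confidence, z* = 2.326 (from standard normal table)
Margin of error: E = z* × SE = 2.326 × 2.987152 = 6.9481

Z-interval: (x̄₁ - x̄₂) ± E = -15 ± 6.9481 = (-21.9481, -8.0519)

Rounded to 2 decimal places:

(-21.95, -8.05)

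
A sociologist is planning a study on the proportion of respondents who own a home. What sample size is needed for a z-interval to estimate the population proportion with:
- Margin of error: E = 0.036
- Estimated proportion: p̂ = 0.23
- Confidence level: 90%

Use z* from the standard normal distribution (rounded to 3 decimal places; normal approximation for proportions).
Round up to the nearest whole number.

Using z* for proportion z-interval (normal approximation).

For 90% confidence, z* = 1.645 (from standard normal table)

Sample size formula for proportion z-interval: n = z*²p̂(1-p̂)/E²

n = 1.645² × 0.23 × 0.77 / 0.036²
  = 2.706025 × 0.1771 / 0.001296
  = 369.7817

Round up to the nearest whole number: n = 370

370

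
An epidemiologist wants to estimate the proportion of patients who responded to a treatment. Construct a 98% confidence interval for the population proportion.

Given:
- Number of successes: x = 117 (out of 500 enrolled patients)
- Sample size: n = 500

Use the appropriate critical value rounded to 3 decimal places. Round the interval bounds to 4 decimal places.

Sample proportion: p̂ = 117/500 = 0.234000

Check conditions for normal approximation:
  np̂ = 117 ≥ 10 ✓
  n(1-p̂) = 383 ≥ 10 ✓

The sample is large enough, so use a z-interval (normal approximation) for the proportion.

For 98% confidence, z* = 2.326 (from standard normal table)

Standard error: SE = √(p̂(1-p̂)/n) = √(0.234000×0.766000/500) = 0.01893378

Margin of error: E = z* × SE = 2.326 × 0.01893378 = 0.044040

Z-interval: p̂ ± E = 0.234000 ± 0.044040 = (0.189960, 0.278040)

Rounded to 4 decimal places:

(0.1900, 0.2780)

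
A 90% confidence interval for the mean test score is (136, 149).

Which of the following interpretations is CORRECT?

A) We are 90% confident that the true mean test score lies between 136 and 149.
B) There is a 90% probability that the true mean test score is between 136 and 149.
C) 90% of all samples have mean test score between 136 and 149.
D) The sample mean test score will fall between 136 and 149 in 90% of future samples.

A confidence interval represents our confidence in the procedure, not a probability statement about the parameter.

Key concept: If we repeated this sampling process many times and computed a 90% CI each time, about 90% of those intervals would contain the true population parameter.

For this specific interval (136, 149):
- Midpoint (point estimate): 142.5
- Margin of error: 6.5

The correct interpretation is the one stating confidence that the true parameter lies in the interval — option A.

A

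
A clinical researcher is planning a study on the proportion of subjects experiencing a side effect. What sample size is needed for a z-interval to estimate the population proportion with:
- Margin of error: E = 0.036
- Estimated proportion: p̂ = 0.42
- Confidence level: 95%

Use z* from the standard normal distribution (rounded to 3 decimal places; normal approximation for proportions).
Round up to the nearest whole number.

Using z* for proportion z-interval (normal approximation).

For 95% confidence, z* = 1.96 (from standard normal table)

Sample size formula for proportion z-interval: n = z*²p̂(1-p̂)/E²

n = 1.96² × 0.42 × 0.58 / 0.036²
  = 3.8416 × 0.2436 / 0.001296
  = 722.0785

Round up to the nearest whole number: n = 723

723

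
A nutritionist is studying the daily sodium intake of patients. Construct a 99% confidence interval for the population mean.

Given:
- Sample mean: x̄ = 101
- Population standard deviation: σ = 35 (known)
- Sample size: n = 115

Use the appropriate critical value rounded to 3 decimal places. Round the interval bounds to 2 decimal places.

The population standard deviation σ is known, so use a z-interval (standard normal critical value).

For 99% confidence, z* = 2.576 (from standard normal table)

Standard error: SE = σ/√n = 35/√115 = 3.263767

Margin of error: E = z* × SE = 2.576 × 3.263767 = 8.4075

Z-interval: x̄ ± E = 101 ± 8.4075 = (92.5925, 109.4075)

Rounded to 2 decimal places:

(92.59, 109.41)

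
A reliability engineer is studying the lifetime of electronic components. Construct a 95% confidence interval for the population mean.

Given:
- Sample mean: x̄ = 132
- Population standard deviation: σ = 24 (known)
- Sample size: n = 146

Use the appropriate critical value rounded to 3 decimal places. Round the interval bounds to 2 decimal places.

The population standard deviation σ is known, so use a z-interval (standard normal critical value).

For 95% confidence, z* = 1.96 (from standard normal table)

Standard error: SE = σ/√n = 24/√146 = 1.986254

Margin of error: E = z* × SE = 1.96 × 1.986254 = 3.8931

Z-interval: x̄ ± E = 132 ± 3.8931 = (128.1069, 135.8931)

Rounded to 2 decimal places:

(128.11, 135.89)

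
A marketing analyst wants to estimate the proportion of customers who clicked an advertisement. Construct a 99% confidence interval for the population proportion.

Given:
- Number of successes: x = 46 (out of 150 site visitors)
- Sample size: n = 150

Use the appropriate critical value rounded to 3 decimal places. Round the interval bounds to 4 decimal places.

Sample proportion: p̂ = 46/150 = 0.306667

Check conditions for normal approximation:
  np̂ = 46 ≥ 10 ✓
  n(1-p̂) = 104 ≥ 10 ✓

The sample is large enough, so use a z-interval (normal approximation) for the proportion.

For 99% confidence, z* = 2.576 (from standard normal table)

Standard error: SE = √(p̂(1-p̂)/n) = √(0.306667×0.693333/150) = 0.03764946

Margin of error: E = z* × SE = 2.576 × 0.03764946 = 0.096985

Z-interval: p̂ ± E = 0.306667 ± 0.096985 = (0.209682, 0.403652)

Rounded to 4 decimal places:

(0.2097, 0.4037)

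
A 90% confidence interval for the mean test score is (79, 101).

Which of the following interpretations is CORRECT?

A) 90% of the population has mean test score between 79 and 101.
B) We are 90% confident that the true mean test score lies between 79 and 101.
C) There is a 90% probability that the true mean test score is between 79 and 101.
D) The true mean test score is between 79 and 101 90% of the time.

A confidence interval represents our confidence in the procedure, not a probability statement about the parameter.

Key concept: If we repeated this sampling process many times and computed a 90% CI each time, about 90% of those intervals would contain the true population parameter.

For this specific interval (79, 101):
- Midpoint (point estimate): 90
- Margin of error: 11

The correct interpretation is the one stating confidence that the true parameter lies in the interval — option B.

B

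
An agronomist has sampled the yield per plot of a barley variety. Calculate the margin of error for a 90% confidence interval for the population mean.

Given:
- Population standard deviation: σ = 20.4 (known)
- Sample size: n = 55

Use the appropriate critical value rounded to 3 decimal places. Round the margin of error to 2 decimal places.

The population standard deviation σ is known, so use the z-interval margin of error formula.

For 90% confidence, z* = 1.645 (from standard normal table)

Margin of error formula for z-interval: E = z* × σ/√n

E = 1.645 × 20.4/√55
  = 1.645 × 2.7507354
  = 4.52496

Rounded to 2 decimal places:

4.52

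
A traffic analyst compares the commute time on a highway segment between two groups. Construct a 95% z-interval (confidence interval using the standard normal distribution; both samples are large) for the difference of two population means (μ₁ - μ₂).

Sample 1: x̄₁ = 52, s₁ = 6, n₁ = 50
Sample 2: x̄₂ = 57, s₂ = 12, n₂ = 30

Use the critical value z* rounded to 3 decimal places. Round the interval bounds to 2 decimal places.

Both samples are large (n₁ = 50 ≥ 30, n₂ = 30 ≥ 30), so a z-interval for the difference of means applies.

Point estimate: x̄₁ - x̄₂ = 52 - 57 = -5

Standard error: SE = √(s₁²/n₁ + s₂²/n₂)
= √(6²/50 + 12²/30)
= √(0.7200000 + 4.8000000)
= 2.3494680

For 95% confidence, z* = 1.96 (from standard normal table)
Margin of error: E = z* × SE = 1.96 × 2.3494680 = 4.60496

Z-interval: (x̄₁ - x̄₂) ± E = -5 ± 4.60496 = (-9.60496, -0.39504)

Rounded to 2 decimal places:

(-9.60, -0.40)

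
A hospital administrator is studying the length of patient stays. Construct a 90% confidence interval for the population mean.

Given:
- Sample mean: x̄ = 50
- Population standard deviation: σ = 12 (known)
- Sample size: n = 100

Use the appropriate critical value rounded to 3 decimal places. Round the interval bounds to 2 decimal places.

The population standard deviation σ is known, so use a z-interval (standard normal critical value).

For 90% confidence, z* = 1.645 (from standard normal table)

Standard error: SE = σ/√n = 12/√100 = 1.200000

Margin of error: E = z* × SE = 1.645 × 1.200000 = 1.9740

Z-interval: x̄ ± E = 50 ± 1.9740 = (48.0260, 51.9740)

Rounded to 2 decimal places:

(48.03, 51.97)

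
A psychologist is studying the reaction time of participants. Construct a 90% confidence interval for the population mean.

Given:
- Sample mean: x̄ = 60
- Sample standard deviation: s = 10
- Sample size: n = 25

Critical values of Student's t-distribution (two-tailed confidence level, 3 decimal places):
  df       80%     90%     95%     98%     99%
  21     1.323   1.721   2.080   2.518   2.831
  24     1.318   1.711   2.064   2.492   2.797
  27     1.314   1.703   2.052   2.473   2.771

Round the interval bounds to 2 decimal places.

The population standard deviation σ is unknown (only the sample standard deviation s is given), so use a t-interval with df = n - 1 = 25 - 1 = 24.

For 90% confidence with df = 24, t* = 1.711 (from t-table)

Standard error: SE = s/√n = 10/√25 = 2.000000

Margin of error: E = t* × SE = 1.711 × 2.000000 = 3.4220

T-interval: x̄ ± E = 60 ± 3.4220 = (56.5780, 63.4220)

Rounded to 2 decimal places:

(56.58, 63.42)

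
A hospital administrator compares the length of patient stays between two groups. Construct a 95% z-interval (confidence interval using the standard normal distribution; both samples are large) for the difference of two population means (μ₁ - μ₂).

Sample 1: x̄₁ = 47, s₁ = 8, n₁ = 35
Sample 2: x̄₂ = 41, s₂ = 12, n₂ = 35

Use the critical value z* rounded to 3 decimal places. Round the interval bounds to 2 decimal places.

Both samples are large (n₁ = 35 ≥ 30, n₂ = 35 ≥ 30), so a z-interval for the difference of means applies.

Point estimate: x̄₁ - x̄₂ = 47 - 41 = 6

Standard error: SE = √(s₁²/n₁ + s₂²/n₂)
= √(8²/35 + 12²/35)
= √(1.828571 + 4.114286)
= 2.437798

For 95% confidence, z* = 1.96 (from standard normal table)
Margin of error: E = z* × SE = 1.96 × 2.437798 = 4.7781

Z-interval: (x̄₁ - x̄₂) ± E = 6 ± 4.7781 = (1.2219, 10.7781)

Rounded to 2 decimal places:

(1.22, 10.78)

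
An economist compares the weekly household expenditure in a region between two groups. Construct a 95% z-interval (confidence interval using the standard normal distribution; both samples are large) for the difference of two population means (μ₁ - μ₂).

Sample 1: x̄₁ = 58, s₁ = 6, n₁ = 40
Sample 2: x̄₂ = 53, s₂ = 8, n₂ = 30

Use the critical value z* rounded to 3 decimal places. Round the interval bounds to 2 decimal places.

Both samples are large (n₁ = 40 ≥ 30, n₂ = 30 ≥ 30), so a z-interval for the difference of means applies.

Point estimate: x̄₁ - x̄₂ = 58 - 53 = 5

Standard error: SE = √(s₁²/n₁ + s₂²/n₂)
= √(6²/40 + 8²/30)
= √(0.900000 + 2.133333)
= 1.741647

For 95% confidence, z* = 1.96 (from standard normal table)
Margin of error: E = z* × SE = 1.96 × 1.741647 = 3.4136

Z-interval: (x̄₁ - x̄₂) ± E = 5 ± 3.4136 = (1.5864, 8.4136)

Rounded to 2 decimal places:

(1.59, 8.41)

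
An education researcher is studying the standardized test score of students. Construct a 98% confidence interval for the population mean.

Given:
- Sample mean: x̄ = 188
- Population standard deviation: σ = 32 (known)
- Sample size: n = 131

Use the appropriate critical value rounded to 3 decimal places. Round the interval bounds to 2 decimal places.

The population standard deviation σ is known, so use a z-interval (standard normal critical value).

For 98% confidence, z* = 2.326 (from standard normal table)

Standard error: SE = σ/√n = 32/√131 = 2.795853

Margin of error: E = z* × SE = 2.326 × 2.795853 = 6.5032

Z-interval: x̄ ± E = 188 ± 6.5032 = (181.4968, 194.5032)

Rounded to 2 decimal places:

(181.50, 194.50)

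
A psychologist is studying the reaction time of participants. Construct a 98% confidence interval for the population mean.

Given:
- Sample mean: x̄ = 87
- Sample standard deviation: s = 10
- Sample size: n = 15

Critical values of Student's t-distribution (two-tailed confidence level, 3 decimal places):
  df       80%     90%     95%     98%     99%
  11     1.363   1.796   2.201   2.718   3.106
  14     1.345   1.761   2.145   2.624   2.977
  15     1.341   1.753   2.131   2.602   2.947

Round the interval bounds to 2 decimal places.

The population standard deviation σ is unknown (only the sample standard deviation s is given), so use a t-interval with df = n - 1 = 15 - 1 = 14.

For 98% confidence with df = 14, t* = 2.624 (from t-table)

Standard error: SE = s/√n = 10/√15 = 2.581989

Margin of error: E = t* × SE = 2.624 × 2.581989 = 6.7751

T-interval: x̄ ± E = 87 ± 6.7751 = (80.2249, 93.7751)

Rounded to 2 decimal places:

(80.22, 93.78)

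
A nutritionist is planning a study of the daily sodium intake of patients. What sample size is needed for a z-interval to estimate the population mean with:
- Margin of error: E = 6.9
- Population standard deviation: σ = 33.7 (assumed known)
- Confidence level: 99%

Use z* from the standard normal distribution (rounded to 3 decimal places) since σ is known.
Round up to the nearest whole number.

Using z* since population σ is known (z-interval formula).

For 99% confidence, z* = 2.576 (from standard normal table)

Sample size formula for z-interval: n = (z*σ/E)²

n = (2.576 × 33.7 / 6.9)²
  = (12.581333)²
  = 158.2899

Round up to the nearest whole number: n = 159

159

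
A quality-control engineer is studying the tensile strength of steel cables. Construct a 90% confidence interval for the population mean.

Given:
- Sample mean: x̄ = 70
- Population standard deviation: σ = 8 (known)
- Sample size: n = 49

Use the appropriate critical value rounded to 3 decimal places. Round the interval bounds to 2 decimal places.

The population standard deviation σ is known, so use a z-interval (standard normal critical value).

For 90% confidence, z* = 1.645 (from standard normal table)

Standard error: SE = σ/√n = 8/√49 = 1.142857

Margin of error: E = z* × SE = 1.645 × 1.142857 = 1.8800

Z-interval: x̄ ± E = 70 ± 1.8800 = (68.1200, 71.8800)

Rounded to 2 decimal places:

(68.12, 71.88)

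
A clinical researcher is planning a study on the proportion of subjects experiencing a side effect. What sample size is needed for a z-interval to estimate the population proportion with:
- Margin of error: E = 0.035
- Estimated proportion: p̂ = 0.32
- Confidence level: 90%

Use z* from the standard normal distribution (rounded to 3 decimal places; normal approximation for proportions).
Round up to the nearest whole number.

Using z* for proportion z-interval (normal approximation).

For 90% confidence, z* = 1.645 (from standard normal table)

Sample size formula for proportion z-interval: n = z*²p̂(1-p̂)/E²

n = 1.645² × 0.32 × 0.68 / 0.035²
  = 2.706025 × 0.2176 / 0.001225
  = 480.6784

Round up to the nearest whole number: n = 481

481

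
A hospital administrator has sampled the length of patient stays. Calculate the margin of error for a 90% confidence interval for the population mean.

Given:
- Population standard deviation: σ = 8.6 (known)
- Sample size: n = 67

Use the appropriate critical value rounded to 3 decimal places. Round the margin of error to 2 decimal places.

The population standard deviation σ is known, so use the z-interval margin of error formula.

For 90% confidence, z* = 1.645 (from standard normal table)

Margin of error formula for z-interval: E = z* × σ/√n

E = 1.645 × 8.6/√67
  = 1.645 × 1.050657
  = 1.7283

Rounded to 2 decimal places:

1.73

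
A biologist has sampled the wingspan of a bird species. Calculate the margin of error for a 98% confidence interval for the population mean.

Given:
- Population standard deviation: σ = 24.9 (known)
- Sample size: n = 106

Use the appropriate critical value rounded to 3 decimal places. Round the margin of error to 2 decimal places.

The population standard deviation σ is known, so use the z-interval margin of error formula.

For 98% confidence, z* = 2.326 (from standard normal table)

Margin of error formula for z-interval: E = z* × σ/√n

E = 2.326 × 24.9/√106
  = 2.326 × 2.418502
  = 5.6254

Rounded to 2 decimal places:

5.63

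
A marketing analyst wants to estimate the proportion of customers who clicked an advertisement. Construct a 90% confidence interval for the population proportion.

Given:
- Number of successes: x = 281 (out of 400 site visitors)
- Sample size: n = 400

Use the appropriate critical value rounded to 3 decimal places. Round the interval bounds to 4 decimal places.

Sample proportion: p̂ = 281/400 = 0.702500

Check conditions for normal approximation:
  np̂ = 281 ≥ 10 ✓
  n(1-p̂) = 119 ≥ 10 ✓

The sample is large enough, so use a z-interval (normal approximation) for the proportion.

For 90% confidence, z* = 1.645 (from standard normal table)

Standard error: SE = √(p̂(1-p̂)/n) = √(0.702500×0.297500/400) = 0.02285792

Margin of error: E = z* × SE = 1.645 × 0.02285792 = 0.037601

Z-interval: p̂ ± E = 0.702500 ± 0.037601 = (0.664899, 0.740101)

Rounded to 4 decimal places:

(0.6649, 0.7401)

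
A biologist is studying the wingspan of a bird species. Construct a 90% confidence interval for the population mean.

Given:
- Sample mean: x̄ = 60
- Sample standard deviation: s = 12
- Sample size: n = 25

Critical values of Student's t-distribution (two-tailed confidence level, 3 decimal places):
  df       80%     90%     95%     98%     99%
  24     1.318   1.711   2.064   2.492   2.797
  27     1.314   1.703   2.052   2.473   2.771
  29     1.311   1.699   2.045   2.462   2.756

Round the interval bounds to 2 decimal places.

The population standard deviation σ is unknown (only the sample standard deviation s is given), so use a t-interval with df = n - 1 = 25 - 1 = 24.

For 90% confidence with df = 24, t* = 1.711 (from t-table)

Standard error: SE = s/√n = 12/√25 = 2.400000

Margin of error: E = t* × SE = 1.711 × 2.400000 = 4.1064

T-interval: x̄ ± E = 60 ± 4.1064 = (55.8936, 64.1064)

Rounded to 2 decimal places:

(55.89, 64.11)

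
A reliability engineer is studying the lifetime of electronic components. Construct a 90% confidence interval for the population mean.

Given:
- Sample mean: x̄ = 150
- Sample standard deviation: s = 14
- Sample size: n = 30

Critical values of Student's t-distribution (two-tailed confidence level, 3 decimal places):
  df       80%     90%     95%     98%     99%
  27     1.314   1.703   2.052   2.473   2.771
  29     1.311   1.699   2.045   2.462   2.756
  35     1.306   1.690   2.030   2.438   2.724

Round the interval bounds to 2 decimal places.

The population standard deviation σ is unknown (only the sample standard deviation s is given), so use a t-interval with df = n - 1 = 30 - 1 = 29.

For 90% confidence with df = 29, t* = 1.699 (from t-table)

Standard error: SE = s/√n = 14/√30 = 2.556039

Margin of error: E = t* × SE = 1.699 × 2.556039 = 4.3427

T-interval: x̄ ± E = 150 ± 4.3427 = (145.6573, 154.3427)

Rounded to 2 decimal places:

(145.66, 154.34)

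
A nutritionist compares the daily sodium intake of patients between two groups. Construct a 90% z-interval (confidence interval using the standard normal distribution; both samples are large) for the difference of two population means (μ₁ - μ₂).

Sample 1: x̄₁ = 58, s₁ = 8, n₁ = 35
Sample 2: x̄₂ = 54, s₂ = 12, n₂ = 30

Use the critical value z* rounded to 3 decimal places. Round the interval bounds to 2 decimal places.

Both samples are large (n₁ = 35 ≥ 30, n₂ = 30 ≥ 30), so a z-interval for the difference of means applies.

Point estimate: x̄₁ - x̄₂ = 58 - 54 = 4

Standard error: SE = √(s₁²/n₁ + s₂²/n₂)
= √(8²/35 + 12²/30)
= √(1.828571 + 4.800000)
= 2.574601

For 90% confidence, z* = 1.645 (from standard normal table)
Margin of error: E = z* × SE = 1.645 × 2.574601 = 4.2352

Z-interval: (x̄₁ - x̄₂) ± E = 4 ± 4.2352 = (-0.2352, 8.2352)

Rounded to 2 decimal places:

(-0.24, 8.24)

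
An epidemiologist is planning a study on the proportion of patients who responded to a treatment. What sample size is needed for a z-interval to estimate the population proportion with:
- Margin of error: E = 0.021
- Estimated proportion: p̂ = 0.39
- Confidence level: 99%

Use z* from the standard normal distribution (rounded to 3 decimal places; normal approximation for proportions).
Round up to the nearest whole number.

Using z* for proportion z-interval (normal approximation).

For 99% confidence, z* = 2.576 (from standard normal table)

Sample size formula for proportion z-interval: n = z*²p̂(1-p̂)/E²

n = 2.576² × 0.39 × 0.61 / 0.021²
  = 6.635776 × 0.2379 / 0.000441
  = 3579.7077

Round up to the nearest whole number: n = 3580

3580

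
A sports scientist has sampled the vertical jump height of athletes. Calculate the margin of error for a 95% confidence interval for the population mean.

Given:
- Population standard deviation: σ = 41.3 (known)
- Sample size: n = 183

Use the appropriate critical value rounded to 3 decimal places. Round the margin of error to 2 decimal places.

The population standard deviation σ is known, so use the z-interval margin of error formula.

For 95% confidence, z* = 1.96 (from standard normal table)

Margin of error formula for z-interval: E = z* × σ/√n

E = 1.96 × 41.3/√183
  = 1.96 × 3.052984
  = 5.9838

Rounded to 2 decimal places:

5.98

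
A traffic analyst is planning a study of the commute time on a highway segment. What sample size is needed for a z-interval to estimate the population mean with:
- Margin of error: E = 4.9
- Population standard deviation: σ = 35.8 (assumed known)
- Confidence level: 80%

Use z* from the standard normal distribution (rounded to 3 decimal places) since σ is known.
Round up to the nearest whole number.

Using z* since population σ is known (z-interval formula).

For 80% confidence, z* = 1.282 (from standard normal table)

Sample size formula for z-interval: n = (z*σ/E)²

n = (1.282 × 35.8 / 4.9)²
  = (9.366449)²
  = 87.7304

Round up to the nearest whole number: n = 88

88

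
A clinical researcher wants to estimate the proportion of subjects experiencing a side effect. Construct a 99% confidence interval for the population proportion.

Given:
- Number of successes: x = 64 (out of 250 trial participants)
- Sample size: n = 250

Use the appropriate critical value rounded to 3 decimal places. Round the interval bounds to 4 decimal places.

Sample proportion: p̂ = 64/250 = 0.256000

Check conditions for normal approximation:
  np̂ = 64 ≥ 10 ✓
  n(1-p̂) = 186 ≥ 10 ✓

The sample is large enough, so use a z-interval (normal approximation) for the proportion.

For 99% confidence, z* = 2.576 (from standard normal table)

Standard error: SE = √(p̂(1-p̂)/n) = √(0.256000×0.744000/250) = 0.02760174

Margin of error: E = z* × SE = 2.576 × 0.02760174 = 0.071102

Z-interval: p̂ ± E = 0.256000 ± 0.071102 = (0.184898, 0.327102)

Rounded to 4 decimal places:

(0.1849, 0.3271)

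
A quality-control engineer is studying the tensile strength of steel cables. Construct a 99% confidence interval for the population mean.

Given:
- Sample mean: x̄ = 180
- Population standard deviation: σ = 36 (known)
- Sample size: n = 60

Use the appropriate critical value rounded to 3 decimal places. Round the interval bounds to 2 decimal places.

The population standard deviation σ is known, so use a z-interval (standard normal critical value).

For 99% confidence, z* = 2.576 (from standard normal table)

Standard error: SE = σ/√n = 36/√60 = 4.647580

Margin of error: E = z* × SE = 2.576 × 4.647580 = 11.9722

Z-interval: x̄ ± E = 180 ± 11.9722 = (168.0278, 191.9722)

Rounded to 2 decimal places:

(168.03, 191.97)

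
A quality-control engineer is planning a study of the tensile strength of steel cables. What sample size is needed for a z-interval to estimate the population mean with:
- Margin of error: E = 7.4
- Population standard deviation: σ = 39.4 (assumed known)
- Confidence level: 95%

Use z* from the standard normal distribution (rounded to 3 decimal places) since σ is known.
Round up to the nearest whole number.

Using z* since population σ is known (z-interval formula).

For 95% confidence, z* = 1.96 (from standard normal table)

Sample size formula for z-interval: n = (z*σ/E)²

n = (1.96 × 39.4 / 7.4)²
  = (10.435676)²
  = 108.9033

Round up to the nearest whole number: n = 109

109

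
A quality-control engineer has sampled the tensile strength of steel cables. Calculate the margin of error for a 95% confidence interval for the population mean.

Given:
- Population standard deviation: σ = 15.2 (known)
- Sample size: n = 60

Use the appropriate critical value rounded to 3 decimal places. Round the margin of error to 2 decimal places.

The population standard deviation σ is known, so use the z-interval margin of error formula.

For 95% confidence, z* = 1.96 (from standard normal table)

Margin of error formula for z-interval: E = z* × σ/√n

E = 1.96 × 15.2/√60
  = 1.96 × 1.962312
  = 3.8461

Rounded to 2 decimal places:

3.85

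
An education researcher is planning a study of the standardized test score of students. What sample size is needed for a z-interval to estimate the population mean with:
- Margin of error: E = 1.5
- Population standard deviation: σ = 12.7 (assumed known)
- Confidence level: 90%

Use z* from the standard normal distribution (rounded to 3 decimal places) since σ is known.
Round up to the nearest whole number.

Using z* since population σ is known (z-interval formula).

For 90% confidence, z* = 1.645 (from standard normal table)

Sample size formula for z-interval: n = (z*σ/E)²

n = (1.645 × 12.7 / 1.5)²
  = (13.927667)²
  = 193.9799

Round up to the nearest whole number: n = 194

194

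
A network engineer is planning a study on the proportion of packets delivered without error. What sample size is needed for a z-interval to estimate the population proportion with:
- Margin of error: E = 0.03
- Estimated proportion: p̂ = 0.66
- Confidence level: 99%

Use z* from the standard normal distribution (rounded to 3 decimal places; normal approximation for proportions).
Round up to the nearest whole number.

Using z* for proportion z-interval (normal approximation).

For 99% confidence, z* = 2.576 (from standard normal table)

Sample size formula for proportion z-interval: n = z*²p̂(1-p̂)/E²

n = 2.576² × 0.66 × 0.34 / 0.03²
  = 6.635776 × 0.2244 / 0.0009
  = 1654.5201

Round up to the nearest whole number: n = 1655

1655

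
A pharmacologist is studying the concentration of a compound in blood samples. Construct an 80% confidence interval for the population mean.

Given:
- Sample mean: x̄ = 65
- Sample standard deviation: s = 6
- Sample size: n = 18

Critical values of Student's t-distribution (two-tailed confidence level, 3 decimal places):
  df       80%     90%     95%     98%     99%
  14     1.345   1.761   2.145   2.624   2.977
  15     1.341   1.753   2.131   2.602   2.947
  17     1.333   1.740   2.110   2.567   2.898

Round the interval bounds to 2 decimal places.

The population standard deviation σ is unknown (only the sample standard deviation s is given), so use a t-interval with df = n - 1 = 18 - 1 = 17.

For 80% confidence with df = 17, t* = 1.333 (from t-table)

Standard error: SE = s/√n = 6/√18 = 1.414214

Margin of error: E = t* × SE = 1.333 × 1.414214 = 1.8851

T-interval: x̄ ± E = 65 ± 1.8851 = (63.1149, 66.8851)

Rounded to 2 decimal places:

(63.11, 66.89)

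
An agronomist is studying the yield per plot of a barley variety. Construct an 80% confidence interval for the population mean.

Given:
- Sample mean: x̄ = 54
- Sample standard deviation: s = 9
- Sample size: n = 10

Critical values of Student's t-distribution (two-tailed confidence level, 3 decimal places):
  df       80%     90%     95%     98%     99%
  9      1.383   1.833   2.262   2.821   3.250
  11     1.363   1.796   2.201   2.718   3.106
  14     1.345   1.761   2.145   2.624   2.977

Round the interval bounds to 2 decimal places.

The population standard deviation σ is unknown (only the sample standard deviation s is given), so use a t-interval with df = n - 1 = 10 - 1 = 9.

For 80% confidence with df = 9, t* = 1.383 (from t-table)

Standard error: SE = s/√n = 9/√10 = 2.846050

Margin of error: E = t* × SE = 1.383 × 2.846050 = 3.9361

T-interval: x̄ ± E = 54 ± 3.9361 = (50.0639, 57.9361)

Rounded to 2 decimal places:

(50.06, 57.94)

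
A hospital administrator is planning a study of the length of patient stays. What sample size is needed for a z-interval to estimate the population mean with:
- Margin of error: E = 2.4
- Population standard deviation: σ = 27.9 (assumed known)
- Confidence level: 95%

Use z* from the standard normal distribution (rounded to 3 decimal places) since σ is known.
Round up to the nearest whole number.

Using z* since population σ is known (z-interval formula).

For 95% confidence, z* = 1.96 (from standard normal table)

Sample size formula for z-interval: n = (z*σ/E)²

n = (1.96 × 27.9 / 2.4)²
  = (22.785000)²
  = 519.1562

Round up to the nearest whole number: n = 520

520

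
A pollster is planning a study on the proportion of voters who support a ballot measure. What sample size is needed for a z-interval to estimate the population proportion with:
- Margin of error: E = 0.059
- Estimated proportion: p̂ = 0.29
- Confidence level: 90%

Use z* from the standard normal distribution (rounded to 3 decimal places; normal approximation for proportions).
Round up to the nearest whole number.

Using z* for proportion z-interval (normal approximation).

For 90% confidence, z* = 1.645 (from standard normal table)

Sample size formula for proportion z-interval: n = z*²p̂(1-p̂)/E²

n = 1.645² × 0.29 × 0.71 / 0.059²
  = 2.706025 × 0.2059 / 0.003481
  = 160.0605

Round up to the nearest whole number: n = 161

161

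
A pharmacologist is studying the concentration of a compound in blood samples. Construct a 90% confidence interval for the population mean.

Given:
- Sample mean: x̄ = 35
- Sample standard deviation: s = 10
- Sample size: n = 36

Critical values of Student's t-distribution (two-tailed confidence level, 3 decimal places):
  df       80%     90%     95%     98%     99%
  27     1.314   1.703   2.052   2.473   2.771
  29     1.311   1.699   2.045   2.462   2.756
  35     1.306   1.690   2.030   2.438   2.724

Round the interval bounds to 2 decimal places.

The population standard deviation σ is unknown (only the sample standard deviation s is given), so use a t-interval with df = n - 1 = 36 - 1 = 35.

For 90% confidence with df = 35, t* = 1.690 (from t-table)

Standard error: SE = s/√n = 10/√36 = 1.666667

Margin of error: E = t* × SE = 1.690 × 1.666667 = 2.8167

T-interval: x̄ ± E = 35 ± 2.8167 = (32.1833, 37.8167)

Rounded to 2 decimal places:

(32.18, 37.82)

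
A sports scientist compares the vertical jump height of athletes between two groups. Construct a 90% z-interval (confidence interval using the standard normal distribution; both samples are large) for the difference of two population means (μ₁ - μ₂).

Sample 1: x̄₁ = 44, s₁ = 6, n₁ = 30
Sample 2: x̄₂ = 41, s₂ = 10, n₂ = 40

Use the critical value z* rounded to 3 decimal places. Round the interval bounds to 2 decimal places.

Both samples are large (n₁ = 30 ≥ 30, n₂ = 40 ≥ 30), so a z-interval for the difference of means applies.

Point estimate: x̄₁ - x̄₂ = 44 - 41 = 3

Standard error: SE = √(s₁²/n₁ + s₂²/n₂)
= √(6²/30 + 10²/40)
= √(1.200000 + 2.500000)
= 1.923538

For 90% confidence, z* = 1.645 (from standard normal table)
Margin of error: E = z* × SE = 1.645 × 1.923538 = 3.1642

Z-interval: (x̄₁ - x̄₂) ± E = 3 ± 3.1642 = (-0.1642, 6.1642)

Rounded to 2 decimal places:

(-0.16, 6.16)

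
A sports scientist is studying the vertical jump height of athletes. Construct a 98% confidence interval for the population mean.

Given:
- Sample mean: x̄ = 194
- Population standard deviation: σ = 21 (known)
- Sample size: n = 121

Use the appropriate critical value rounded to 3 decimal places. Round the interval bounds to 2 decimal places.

The population standard deviation σ is known, so use a z-interval (standard normal critical value).

For 98% confidence, z* = 2.326 (from standard normal table)

Standard error: SE = σ/√n = 21/√121 = 1.909091

Margin of error: E = z* × SE = 2.326 × 1.909091 = 4.4405

Z-interval: x̄ ± E = 194 ± 4.4405 = (189.5595, 198.4405)

Rounded to 2 decimal places:

(189.56, 198.44)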